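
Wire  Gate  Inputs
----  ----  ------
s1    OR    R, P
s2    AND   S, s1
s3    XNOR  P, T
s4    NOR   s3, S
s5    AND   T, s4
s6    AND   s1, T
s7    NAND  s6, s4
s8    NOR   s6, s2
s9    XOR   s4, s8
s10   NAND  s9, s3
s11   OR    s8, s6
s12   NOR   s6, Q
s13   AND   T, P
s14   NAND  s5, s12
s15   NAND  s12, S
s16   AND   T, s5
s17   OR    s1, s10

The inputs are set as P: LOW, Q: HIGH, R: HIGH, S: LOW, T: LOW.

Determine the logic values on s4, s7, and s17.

s4 = LOW; s7 = HIGH; s17 = HIGH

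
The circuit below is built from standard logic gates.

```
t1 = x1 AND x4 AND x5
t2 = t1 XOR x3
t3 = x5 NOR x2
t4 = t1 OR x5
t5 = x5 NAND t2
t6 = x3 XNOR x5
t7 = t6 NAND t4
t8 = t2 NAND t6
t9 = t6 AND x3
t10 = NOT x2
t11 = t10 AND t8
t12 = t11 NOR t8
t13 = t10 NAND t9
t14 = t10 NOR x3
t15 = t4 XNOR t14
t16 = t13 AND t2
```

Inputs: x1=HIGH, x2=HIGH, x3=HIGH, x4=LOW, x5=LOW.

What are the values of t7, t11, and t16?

t7 = HIGH, t11 = LOW, t16 = HIGH

t1 = x1 AND x4 AND x5 = HIGH AND LOW AND LOW = LOW
t2 = t1 XOR x3 = LOW XOR HIGH = HIGH
t4 = t1 OR x5 = LOW OR LOW = LOW
t6 = x3 XNOR x5 = HIGH XNOR LOW = LOW
t7 = t6 NAND t4 = LOW NAND LOW = HIGH
t8 = t2 NAND t6 = HIGH NAND LOW = HIGH
t9 = t6 AND x3 = LOW AND HIGH = LOW
t10 = NOT x2 = NOT HIGH = LOW
t11 = t10 AND t8 = LOW AND HIGH = LOW
t13 = t10 NAND t9 = LOW NAND LOW = HIGH
t16 = t13 AND t2 = HIGH AND HIGH = HIGH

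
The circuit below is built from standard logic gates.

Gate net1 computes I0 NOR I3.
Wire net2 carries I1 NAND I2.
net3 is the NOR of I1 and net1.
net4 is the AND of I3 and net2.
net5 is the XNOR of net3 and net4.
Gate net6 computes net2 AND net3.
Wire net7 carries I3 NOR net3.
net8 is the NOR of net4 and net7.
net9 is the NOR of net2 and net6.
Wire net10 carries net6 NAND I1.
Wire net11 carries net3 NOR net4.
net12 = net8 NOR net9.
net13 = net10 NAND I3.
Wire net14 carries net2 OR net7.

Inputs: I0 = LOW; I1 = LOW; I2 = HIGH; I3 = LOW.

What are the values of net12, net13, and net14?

net12 = HIGH  net13 = HIGH  net14 = HIGH

net1 = I0 NOR I3 = LOW NOR LOW = HIGH
net2 = I1 NAND I2 = LOW NAND HIGH = HIGH
net3 = I1 NOR net1 = LOW NOR HIGH = LOW
net4 = I3 AND net2 = LOW AND HIGH = LOW
net6 = net2 AND net3 = HIGH AND LOW = LOW
net7 = I3 NOR net3 = LOW NOR LOW = HIGH
net8 = net4 NOR net7 = LOW NOR HIGH = LOW
net9 = net2 NOR net6 = HIGH NOR LOW = LOW
net10 = net6 NAND I1 = LOW NAND LOW = HIGH
net12 = net8 NOR net9 = LOW NOR LOW = HIGH
net13 = net10 NAND I3 = HIGH NAND LOW = HIGH
net14 = net2 OR net7 = HIGH OR HIGH = HIGH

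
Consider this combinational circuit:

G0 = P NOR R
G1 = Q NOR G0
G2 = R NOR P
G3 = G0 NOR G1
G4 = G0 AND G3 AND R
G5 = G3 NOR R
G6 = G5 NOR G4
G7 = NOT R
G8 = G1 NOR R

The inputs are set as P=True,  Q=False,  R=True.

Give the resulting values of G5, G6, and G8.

G5 = False; G6 = True; G8 = False

G0 = P NOR R = True NOR True = False
G1 = Q NOR G0 = False NOR False = True
G3 = G0 NOR G1 = False NOR True = False
G4 = G0 AND G3 AND R = False AND False AND True = False
G5 = G3 NOR R = False NOR True = False
G6 = G5 NOR G4 = False NOR False = True
G8 = G1 NOR R = True NOR True = False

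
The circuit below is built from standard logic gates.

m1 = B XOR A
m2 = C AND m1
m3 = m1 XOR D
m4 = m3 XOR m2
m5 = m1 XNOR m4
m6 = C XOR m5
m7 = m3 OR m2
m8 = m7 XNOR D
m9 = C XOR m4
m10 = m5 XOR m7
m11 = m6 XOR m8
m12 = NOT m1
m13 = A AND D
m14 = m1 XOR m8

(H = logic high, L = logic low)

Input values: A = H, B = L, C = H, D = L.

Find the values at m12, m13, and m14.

m12 = L  m13 = L  m14 = H

m1 = B XOR A = L XOR H = H
m2 = C AND m1 = H AND H = H
m3 = m1 XOR D = H XOR L = H
m7 = m3 OR m2 = H OR H = H
m8 = m7 XNOR D = H XNOR L = L
m12 = NOT m1 = NOT H = L
m13 = A AND D = H AND L = L
m14 = m1 XOR m8 = H XOR L = H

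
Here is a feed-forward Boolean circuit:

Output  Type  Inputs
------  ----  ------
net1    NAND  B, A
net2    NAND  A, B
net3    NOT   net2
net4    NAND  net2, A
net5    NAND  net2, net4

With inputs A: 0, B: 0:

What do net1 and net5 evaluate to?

net1 = 1, net5 = 0

net1 = B NAND A = 0 NAND 0 = 1
net2 = A NAND B = 0 NAND 0 = 1
net4 = net2 NAND A = 1 NAND 0 = 1
net5 = net2 NAND net4 = 1 NAND 1 = 0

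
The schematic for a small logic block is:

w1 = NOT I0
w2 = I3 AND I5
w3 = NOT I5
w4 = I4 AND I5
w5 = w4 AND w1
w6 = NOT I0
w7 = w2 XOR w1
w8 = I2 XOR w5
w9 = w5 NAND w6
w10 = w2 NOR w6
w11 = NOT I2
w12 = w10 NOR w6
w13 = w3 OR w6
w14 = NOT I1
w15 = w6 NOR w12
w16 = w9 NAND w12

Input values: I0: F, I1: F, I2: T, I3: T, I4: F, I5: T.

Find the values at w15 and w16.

w15 = F, w16 = T

w1 = NOT I0 = NOT F = T
w2 = I3 AND I5 = T AND T = T
w4 = I4 AND I5 = F AND T = F
w5 = w4 AND w1 = F AND T = F
w6 = NOT I0 = NOT F = T
w9 = w5 NAND w6 = F NAND T = T
w10 = w2 NOR w6 = T NOR T = F
w12 = w10 NOR w6 = F NOR T = F
w15 = w6 NOR w12 = T NOR F = F
w16 = w9 NAND w12 = T NAND F = T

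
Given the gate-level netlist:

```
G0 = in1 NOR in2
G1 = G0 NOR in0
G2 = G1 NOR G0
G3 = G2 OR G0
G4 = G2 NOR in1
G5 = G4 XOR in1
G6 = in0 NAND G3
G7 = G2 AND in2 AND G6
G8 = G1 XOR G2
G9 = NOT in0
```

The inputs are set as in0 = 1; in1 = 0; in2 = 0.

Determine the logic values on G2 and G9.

G2 = 0, G9 = 0

G0 = in1 NOR in2 = 0 NOR 0 = 1
G1 = G0 NOR in0 = 1 NOR 1 = 0
G2 = G1 NOR G0 = 0 NOR 1 = 0
G9 = NOT in0 = NOT 1 = 0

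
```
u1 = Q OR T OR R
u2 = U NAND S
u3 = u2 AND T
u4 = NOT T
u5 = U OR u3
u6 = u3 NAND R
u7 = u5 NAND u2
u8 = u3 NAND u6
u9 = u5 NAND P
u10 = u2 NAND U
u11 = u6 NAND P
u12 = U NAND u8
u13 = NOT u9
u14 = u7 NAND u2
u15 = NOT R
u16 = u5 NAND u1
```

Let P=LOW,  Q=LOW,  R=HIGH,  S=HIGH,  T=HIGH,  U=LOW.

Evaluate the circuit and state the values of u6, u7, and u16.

u6 = LOW; u7 = LOW; u16 = LOW

u1 = Q OR T OR R = LOW OR HIGH OR HIGH = HIGH
u2 = U NAND S = LOW NAND HIGH = HIGH
u3 = u2 AND T = HIGH AND HIGH = HIGH
u5 = U OR u3 = LOW OR HIGH = HIGH
u6 = u3 NAND R = HIGH NAND HIGH = LOW
u7 = u5 NAND u2 = HIGH NAND HIGH = LOW
u16 = u5 NAND u1 = HIGH NAND HIGH = LOW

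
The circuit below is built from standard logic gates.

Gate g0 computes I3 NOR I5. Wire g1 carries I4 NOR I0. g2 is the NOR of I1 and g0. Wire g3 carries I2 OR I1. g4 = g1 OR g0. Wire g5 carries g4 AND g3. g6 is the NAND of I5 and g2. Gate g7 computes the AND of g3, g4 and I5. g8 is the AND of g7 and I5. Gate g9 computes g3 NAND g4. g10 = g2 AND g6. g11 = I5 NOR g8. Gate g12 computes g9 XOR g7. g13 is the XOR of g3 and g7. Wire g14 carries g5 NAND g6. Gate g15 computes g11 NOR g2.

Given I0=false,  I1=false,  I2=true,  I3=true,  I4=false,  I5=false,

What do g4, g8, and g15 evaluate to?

g4 = true; g8 = false; g15 = false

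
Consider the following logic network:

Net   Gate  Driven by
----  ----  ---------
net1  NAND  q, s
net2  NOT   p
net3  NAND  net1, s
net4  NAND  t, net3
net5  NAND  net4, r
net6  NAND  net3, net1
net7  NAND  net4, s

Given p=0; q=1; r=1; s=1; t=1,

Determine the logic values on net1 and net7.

net1 = q NAND s = 1 NAND 1 = 0
net3 = net1 NAND s = 0 NAND 1 = 1
net4 = t NAND net3 = 1 NAND 1 = 0
net7 = net4 NAND s = 0 NAND 1 = 1

net1 = 0; net7 = 1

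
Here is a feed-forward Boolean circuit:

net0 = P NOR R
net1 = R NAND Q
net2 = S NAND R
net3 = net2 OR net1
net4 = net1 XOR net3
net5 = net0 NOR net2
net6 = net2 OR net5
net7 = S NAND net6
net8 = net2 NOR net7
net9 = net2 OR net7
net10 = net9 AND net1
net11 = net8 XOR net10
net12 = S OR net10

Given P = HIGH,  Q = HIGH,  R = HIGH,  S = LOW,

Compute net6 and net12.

net0 = P NOR R = HIGH NOR HIGH = LOW
net1 = R NAND Q = HIGH NAND HIGH = LOW
net2 = S NAND R = LOW NAND HIGH = HIGH
net5 = net0 NOR net2 = LOW NOR HIGH = LOW
net6 = net2 OR net5 = HIGH OR LOW = HIGH
net7 = S NAND net6 = LOW NAND HIGH = HIGH
net9 = net2 OR net7 = HIGH OR HIGH = HIGH
net10 = net9 AND net1 = HIGH AND LOW = LOW
net12 = S OR net10 = LOW OR LOW = LOW

net6 = HIGH; net12 = LOW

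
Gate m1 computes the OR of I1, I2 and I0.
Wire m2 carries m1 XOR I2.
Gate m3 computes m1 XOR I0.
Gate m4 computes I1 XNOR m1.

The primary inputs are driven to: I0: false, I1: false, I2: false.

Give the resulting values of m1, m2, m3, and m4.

m1 = false; m2 = false; m3 = false; m4 = true

m1 = I1 OR I2 OR I0 = false OR false OR false = false
m2 = m1 XOR I2 = false XOR false = false
m3 = m1 XOR I0 = false XOR false = false
m4 = I1 XNOR m1 = false XNOR false = true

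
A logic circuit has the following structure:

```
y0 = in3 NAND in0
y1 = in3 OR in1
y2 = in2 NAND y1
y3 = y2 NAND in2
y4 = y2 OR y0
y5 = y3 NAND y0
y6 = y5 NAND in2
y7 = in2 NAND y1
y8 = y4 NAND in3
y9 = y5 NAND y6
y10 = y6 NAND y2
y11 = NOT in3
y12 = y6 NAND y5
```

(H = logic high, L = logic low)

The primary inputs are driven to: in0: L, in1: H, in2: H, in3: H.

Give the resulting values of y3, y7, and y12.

y3 = H, y7 = L, y12 = H

y0 = in3 NAND in0 = H NAND L = H
y1 = in3 OR in1 = H OR H = H
y2 = in2 NAND y1 = H NAND H = L
y3 = y2 NAND in2 = L NAND H = H
y5 = y3 NAND y0 = H NAND H = L
y6 = y5 NAND in2 = L NAND H = H
y7 = in2 NAND y1 = H NAND H = L
y12 = y6 NAND y5 = H NAND L = H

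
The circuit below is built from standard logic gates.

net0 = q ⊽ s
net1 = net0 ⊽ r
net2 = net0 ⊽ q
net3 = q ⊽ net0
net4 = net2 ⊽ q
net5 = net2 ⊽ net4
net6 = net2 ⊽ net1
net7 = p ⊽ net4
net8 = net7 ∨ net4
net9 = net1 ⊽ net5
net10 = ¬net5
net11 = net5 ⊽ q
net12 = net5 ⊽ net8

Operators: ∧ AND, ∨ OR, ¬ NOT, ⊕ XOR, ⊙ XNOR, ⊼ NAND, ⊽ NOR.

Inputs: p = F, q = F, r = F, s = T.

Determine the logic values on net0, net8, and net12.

net0 = F, net8 = T, net12 = F

net0 = q NOR s = F NOR T = F
net2 = net0 NOR q = F NOR F = T
net4 = net2 NOR q = T NOR F = F
net5 = net2 NOR net4 = T NOR F = F
net7 = p NOR net4 = F NOR F = T
net8 = net7 OR net4 = T OR F = T
net12 = net5 NOR net8 = F NOR T = F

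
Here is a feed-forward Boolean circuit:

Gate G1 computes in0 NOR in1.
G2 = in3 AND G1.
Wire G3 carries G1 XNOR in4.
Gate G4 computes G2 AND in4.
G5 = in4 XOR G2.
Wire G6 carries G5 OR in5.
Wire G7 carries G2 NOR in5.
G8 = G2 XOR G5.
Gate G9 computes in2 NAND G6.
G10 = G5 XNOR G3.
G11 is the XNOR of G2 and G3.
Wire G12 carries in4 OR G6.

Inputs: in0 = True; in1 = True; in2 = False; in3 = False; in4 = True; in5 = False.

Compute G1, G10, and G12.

G1 = False  G10 = False  G12 = True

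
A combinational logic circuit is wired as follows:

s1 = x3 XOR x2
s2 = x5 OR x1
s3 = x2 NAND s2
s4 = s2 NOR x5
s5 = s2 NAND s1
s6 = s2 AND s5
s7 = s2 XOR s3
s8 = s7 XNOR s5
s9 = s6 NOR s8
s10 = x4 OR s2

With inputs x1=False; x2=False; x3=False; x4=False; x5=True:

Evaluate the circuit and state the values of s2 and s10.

s2 = x5 OR x1 = True OR False = True
s10 = x4 OR s2 = False OR True = True

s2 = True, s10 = True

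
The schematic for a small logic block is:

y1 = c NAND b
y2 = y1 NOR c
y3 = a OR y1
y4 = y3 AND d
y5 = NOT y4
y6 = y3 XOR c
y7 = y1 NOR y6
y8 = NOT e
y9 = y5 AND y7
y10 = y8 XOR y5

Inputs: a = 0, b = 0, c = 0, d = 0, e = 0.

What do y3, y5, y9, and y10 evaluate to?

y1 = c NAND b = 0 NAND 0 = 1
y3 = a OR y1 = 0 OR 1 = 1
y4 = y3 AND d = 1 AND 0 = 0
y5 = NOT y4 = NOT 0 = 1
y6 = y3 XOR c = 1 XOR 0 = 1
y7 = y1 NOR y6 = 1 NOR 1 = 0
y8 = NOT e = NOT 0 = 1
y9 = y5 AND y7 = 1 AND 0 = 0
y10 = y8 XOR y5 = 1 XOR 1 = 0

y3 = 1  y5 = 1  y9 = 0  y10 = 0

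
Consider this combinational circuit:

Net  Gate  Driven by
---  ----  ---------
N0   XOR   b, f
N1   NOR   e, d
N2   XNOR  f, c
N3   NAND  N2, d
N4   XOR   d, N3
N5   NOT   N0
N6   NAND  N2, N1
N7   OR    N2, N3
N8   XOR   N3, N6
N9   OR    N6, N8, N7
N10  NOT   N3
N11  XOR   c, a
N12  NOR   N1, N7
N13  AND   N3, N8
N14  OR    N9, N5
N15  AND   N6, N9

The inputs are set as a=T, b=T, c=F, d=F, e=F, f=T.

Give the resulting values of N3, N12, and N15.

N3 = T; N12 = F; N15 = T

N1 = e NOR d = F NOR F = T
N2 = f XNOR c = T XNOR F = F
N3 = N2 NAND d = F NAND F = T
N6 = N2 NAND N1 = F NAND T = T
N7 = N2 OR N3 = F OR T = T
N8 = N3 XOR N6 = T XOR T = F
N9 = N6 OR N8 OR N7 = T OR F OR T = T
N12 = N1 NOR N7 = T NOR T = F
N15 = N6 AND N9 = T AND T = T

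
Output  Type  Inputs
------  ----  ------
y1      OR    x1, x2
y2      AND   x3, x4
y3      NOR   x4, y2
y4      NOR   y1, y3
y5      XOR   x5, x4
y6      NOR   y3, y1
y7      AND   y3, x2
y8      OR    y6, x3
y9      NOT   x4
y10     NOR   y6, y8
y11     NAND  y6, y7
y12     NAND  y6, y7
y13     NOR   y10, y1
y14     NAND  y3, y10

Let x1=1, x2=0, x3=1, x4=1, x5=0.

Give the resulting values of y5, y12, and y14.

y5 = 1, y12 = 1, y14 = 1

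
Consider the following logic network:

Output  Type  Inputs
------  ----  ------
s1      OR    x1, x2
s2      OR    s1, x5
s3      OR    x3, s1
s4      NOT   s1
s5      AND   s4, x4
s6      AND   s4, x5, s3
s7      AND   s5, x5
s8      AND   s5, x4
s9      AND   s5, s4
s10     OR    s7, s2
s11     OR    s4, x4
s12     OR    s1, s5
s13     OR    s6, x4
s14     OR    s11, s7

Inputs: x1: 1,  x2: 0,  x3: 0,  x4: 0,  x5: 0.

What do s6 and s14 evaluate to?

s6 = 0  s14 = 0

s1 = x1 OR x2 = 1 OR 0 = 1
s3 = x3 OR s1 = 0 OR 1 = 1
s4 = NOT s1 = NOT 1 = 0
s5 = s4 AND x4 = 0 AND 0 = 0
s6 = s4 AND x5 AND s3 = 0 AND 0 AND 1 = 0
s7 = s5 AND x5 = 0 AND 0 = 0
s11 = s4 OR x4 = 0 OR 0 = 0
s14 = s11 OR s7 = 0 OR 0 = 0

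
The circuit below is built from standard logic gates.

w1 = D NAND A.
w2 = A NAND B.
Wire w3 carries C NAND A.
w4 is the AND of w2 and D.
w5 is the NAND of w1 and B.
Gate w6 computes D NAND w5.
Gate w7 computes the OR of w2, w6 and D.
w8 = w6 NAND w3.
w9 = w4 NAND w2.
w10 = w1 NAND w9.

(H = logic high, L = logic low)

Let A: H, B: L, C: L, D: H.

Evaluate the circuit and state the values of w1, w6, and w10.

w1 = L, w6 = L, w10 = H

w1 = D NAND A = H NAND H = L
w2 = A NAND B = H NAND L = H
w4 = w2 AND D = H AND H = H
w5 = w1 NAND B = L NAND L = H
w6 = D NAND w5 = H NAND H = L
w9 = w4 NAND w2 = H NAND H = L
w10 = w1 NAND w9 = L NAND L = H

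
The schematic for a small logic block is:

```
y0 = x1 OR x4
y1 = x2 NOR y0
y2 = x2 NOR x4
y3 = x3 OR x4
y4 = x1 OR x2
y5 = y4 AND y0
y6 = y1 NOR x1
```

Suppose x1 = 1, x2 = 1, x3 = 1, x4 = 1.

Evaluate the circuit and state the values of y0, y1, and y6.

y0 = 1; y1 = 0; y6 = 0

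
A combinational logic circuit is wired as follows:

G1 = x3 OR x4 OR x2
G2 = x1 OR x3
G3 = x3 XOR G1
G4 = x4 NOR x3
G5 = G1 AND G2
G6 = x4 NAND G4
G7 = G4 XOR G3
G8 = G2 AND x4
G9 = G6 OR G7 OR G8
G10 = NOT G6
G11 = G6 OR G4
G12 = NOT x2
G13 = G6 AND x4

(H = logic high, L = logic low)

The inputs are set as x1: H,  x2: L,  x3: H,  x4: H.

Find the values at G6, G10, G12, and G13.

G4 = x4 NOR x3 = H NOR H = L
G6 = x4 NAND G4 = H NAND L = H
G10 = NOT G6 = NOT H = L
G12 = NOT x2 = NOT L = H
G13 = G6 AND x4 = H AND H = H

G6 = H, G10 = L, G12 = H, G13 = H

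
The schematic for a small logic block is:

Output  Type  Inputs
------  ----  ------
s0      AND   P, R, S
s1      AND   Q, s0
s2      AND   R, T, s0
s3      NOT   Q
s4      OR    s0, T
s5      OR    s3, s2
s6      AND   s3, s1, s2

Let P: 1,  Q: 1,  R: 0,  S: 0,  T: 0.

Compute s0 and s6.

s0 = P AND R AND S = 1 AND 0 AND 0 = 0
s1 = Q AND s0 = 1 AND 0 = 0
s2 = R AND T AND s0 = 0 AND 0 AND 0 = 0
s3 = NOT Q = NOT 1 = 0
s6 = s3 AND s1 AND s2 = 0 AND 0 AND 0 = 0

s0 = 0; s6 = 0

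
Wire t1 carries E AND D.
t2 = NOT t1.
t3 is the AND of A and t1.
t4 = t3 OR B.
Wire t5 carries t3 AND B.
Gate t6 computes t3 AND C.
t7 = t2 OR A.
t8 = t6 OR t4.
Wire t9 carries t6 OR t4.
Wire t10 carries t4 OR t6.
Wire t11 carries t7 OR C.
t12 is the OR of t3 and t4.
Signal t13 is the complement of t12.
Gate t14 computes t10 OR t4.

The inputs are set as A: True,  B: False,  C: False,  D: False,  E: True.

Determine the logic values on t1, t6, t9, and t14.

t1 = False, t6 = False, t9 = False, t14 = False

t1 = E AND D = True AND False = False
t3 = A AND t1 = True AND False = False
t4 = t3 OR B = False OR False = False
t6 = t3 AND C = False AND False = False
t9 = t6 OR t4 = False OR False = False
t10 = t4 OR t6 = False OR False = False
t14 = t10 OR t4 = False OR False = False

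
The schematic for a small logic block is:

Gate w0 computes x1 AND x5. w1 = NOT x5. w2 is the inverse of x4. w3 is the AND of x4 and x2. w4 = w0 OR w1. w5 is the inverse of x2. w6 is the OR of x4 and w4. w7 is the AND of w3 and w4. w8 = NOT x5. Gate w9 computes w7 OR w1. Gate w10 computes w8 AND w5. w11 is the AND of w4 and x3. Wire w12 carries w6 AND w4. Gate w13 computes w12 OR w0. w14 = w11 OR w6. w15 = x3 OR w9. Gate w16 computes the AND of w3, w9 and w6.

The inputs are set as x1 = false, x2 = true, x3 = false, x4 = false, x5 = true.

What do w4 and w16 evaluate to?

w4 = false, w16 = false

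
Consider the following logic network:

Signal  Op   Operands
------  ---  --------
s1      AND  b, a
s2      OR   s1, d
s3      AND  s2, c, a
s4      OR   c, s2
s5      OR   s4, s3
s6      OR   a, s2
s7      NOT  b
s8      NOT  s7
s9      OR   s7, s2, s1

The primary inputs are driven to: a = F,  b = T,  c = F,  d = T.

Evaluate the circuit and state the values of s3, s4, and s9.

s3 = F, s4 = T, s9 = T

s1 = b AND a = T AND F = F
s2 = s1 OR d = F OR T = T
s3 = s2 AND c AND a = T AND F AND F = F
s4 = c OR s2 = F OR T = T
s7 = NOT b = NOT T = F
s9 = s7 OR s2 OR s1 = F OR T OR F = T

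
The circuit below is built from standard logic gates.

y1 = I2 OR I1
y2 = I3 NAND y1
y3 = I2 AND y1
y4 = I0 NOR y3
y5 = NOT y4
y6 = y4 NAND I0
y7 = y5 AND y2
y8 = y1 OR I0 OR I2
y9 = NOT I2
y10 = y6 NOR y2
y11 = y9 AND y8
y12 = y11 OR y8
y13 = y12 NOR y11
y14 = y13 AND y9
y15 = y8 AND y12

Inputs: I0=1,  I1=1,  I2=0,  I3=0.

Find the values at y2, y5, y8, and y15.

y2 = 1, y5 = 1, y8 = 1, y15 = 1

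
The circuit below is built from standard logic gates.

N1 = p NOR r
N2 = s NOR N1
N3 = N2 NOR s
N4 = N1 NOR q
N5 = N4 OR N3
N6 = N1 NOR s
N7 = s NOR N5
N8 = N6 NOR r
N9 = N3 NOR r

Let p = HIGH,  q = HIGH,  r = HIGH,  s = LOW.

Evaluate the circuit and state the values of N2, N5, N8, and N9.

N2 = HIGH, N5 = LOW, N8 = LOW, N9 = LOW

N1 = p NOR r = HIGH NOR HIGH = LOW
N2 = s NOR N1 = LOW NOR LOW = HIGH
N3 = N2 NOR s = HIGH NOR LOW = LOW
N4 = N1 NOR q = LOW NOR HIGH = LOW
N5 = N4 OR N3 = LOW OR LOW = LOW
N6 = N1 NOR s = LOW NOR LOW = HIGH
N8 = N6 NOR r = HIGH NOR HIGH = LOW
N9 = N3 NOR r = LOW NOR HIGH = LOW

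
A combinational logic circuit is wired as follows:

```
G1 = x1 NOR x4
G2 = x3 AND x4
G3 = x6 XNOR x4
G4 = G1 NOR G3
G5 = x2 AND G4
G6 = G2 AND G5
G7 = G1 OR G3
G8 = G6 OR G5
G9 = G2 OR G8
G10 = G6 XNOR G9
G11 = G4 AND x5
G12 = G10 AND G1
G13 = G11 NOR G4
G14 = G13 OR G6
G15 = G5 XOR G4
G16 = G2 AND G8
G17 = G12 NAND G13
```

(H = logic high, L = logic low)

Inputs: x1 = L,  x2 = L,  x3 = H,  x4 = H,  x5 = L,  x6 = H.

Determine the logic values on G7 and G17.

G1 = x1 NOR x4 = L NOR H = L
G2 = x3 AND x4 = H AND H = H
G3 = x6 XNOR x4 = H XNOR H = H
G4 = G1 NOR G3 = L NOR H = L
G5 = x2 AND G4 = L AND L = L
G6 = G2 AND G5 = H AND L = L
G7 = G1 OR G3 = L OR H = H
G8 = G6 OR G5 = L OR L = L
G9 = G2 OR G8 = H OR L = H
G10 = G6 XNOR G9 = L XNOR H = L
G11 = G4 AND x5 = L AND L = L
G12 = G10 AND G1 = L AND L = L
G13 = G11 NOR G4 = L NOR L = H
G17 = G12 NAND G13 = L NAND H = H

G7 = H, G17 = H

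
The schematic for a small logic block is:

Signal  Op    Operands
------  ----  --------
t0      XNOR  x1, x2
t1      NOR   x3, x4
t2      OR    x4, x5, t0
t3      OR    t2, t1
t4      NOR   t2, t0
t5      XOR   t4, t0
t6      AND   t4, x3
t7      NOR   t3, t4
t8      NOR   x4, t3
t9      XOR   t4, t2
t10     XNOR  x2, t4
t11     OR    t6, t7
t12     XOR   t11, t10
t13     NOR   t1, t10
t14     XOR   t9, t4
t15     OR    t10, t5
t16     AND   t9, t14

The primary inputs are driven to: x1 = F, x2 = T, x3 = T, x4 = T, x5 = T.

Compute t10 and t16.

t0 = x1 XNOR x2 = F XNOR T = F
t2 = x4 OR x5 OR t0 = T OR T OR F = T
t4 = t2 NOR t0 = T NOR F = F
t9 = t4 XOR t2 = F XOR T = T
t10 = x2 XNOR t4 = T XNOR F = F
t14 = t9 XOR t4 = T XOR F = T
t16 = t9 AND t14 = T AND T = T

t10 = F; t16 = T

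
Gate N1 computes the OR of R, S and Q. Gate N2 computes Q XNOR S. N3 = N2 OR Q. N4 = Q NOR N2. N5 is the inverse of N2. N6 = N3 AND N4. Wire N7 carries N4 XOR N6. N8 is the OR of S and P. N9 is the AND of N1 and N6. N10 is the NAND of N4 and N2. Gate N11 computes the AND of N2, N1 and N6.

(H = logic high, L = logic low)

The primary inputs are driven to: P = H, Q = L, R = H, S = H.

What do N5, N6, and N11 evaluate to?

N5 = H; N6 = L; N11 = L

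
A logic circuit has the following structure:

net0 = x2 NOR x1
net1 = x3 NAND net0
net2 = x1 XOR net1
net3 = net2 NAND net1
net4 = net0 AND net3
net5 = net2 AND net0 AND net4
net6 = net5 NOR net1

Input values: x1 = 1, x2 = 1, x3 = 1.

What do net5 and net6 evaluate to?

net0 = x2 NOR x1 = 1 NOR 1 = 0
net1 = x3 NAND net0 = 1 NAND 0 = 1
net2 = x1 XOR net1 = 1 XOR 1 = 0
net3 = net2 NAND net1 = 0 NAND 1 = 1
net4 = net0 AND net3 = 0 AND 1 = 0
net5 = net2 AND net0 AND net4 = 0 AND 0 AND 0 = 0
net6 = net5 NOR net1 = 0 NOR 1 = 0

net5 = 0  net6 = 0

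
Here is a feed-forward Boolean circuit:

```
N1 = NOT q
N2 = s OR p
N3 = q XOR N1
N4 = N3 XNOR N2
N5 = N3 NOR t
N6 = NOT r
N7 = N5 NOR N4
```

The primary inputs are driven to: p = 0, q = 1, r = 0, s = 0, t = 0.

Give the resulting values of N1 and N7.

N1 = NOT q = NOT 1 = 0
N2 = s OR p = 0 OR 0 = 0
N3 = q XOR N1 = 1 XOR 0 = 1
N4 = N3 XNOR N2 = 1 XNOR 0 = 0
N5 = N3 NOR t = 1 NOR 0 = 0
N7 = N5 NOR N4 = 0 NOR 0 = 1

N1 = 0; N7 = 1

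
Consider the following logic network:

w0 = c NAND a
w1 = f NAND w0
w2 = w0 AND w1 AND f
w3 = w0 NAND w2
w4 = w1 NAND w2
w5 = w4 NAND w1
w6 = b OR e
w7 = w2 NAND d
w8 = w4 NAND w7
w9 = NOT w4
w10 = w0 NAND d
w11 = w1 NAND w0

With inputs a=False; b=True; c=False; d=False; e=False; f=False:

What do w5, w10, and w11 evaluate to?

w5 = False  w10 = True  w11 = False

w0 = c NAND a = False NAND False = True
w1 = f NAND w0 = False NAND True = True
w2 = w0 AND w1 AND f = True AND True AND False = False
w4 = w1 NAND w2 = True NAND False = True
w5 = w4 NAND w1 = True NAND True = False
w10 = w0 NAND d = True NAND False = True
w11 = w1 NAND w0 = True NAND True = False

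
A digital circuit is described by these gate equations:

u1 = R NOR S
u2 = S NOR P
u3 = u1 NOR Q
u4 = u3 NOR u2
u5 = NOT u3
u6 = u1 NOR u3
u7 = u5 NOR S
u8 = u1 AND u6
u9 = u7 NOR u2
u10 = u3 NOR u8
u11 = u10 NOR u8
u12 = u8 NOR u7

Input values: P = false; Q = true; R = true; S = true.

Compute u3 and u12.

u3 = false; u12 = true

u1 = R NOR S = true NOR true = false
u3 = u1 NOR Q = false NOR true = false
u5 = NOT u3 = NOT false = true
u6 = u1 NOR u3 = false NOR false = true
u7 = u5 NOR S = true NOR true = false
u8 = u1 AND u6 = false AND true = false
u12 = u8 NOR u7 = false NOR false = true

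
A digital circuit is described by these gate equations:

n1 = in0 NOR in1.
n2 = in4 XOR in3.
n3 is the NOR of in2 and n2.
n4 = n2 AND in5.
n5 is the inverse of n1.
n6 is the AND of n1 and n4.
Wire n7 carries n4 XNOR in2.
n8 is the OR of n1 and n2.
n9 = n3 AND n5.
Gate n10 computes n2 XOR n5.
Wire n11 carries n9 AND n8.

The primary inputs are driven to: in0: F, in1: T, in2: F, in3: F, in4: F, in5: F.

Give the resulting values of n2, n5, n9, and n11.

n2 = F, n5 = T, n9 = T, n11 = F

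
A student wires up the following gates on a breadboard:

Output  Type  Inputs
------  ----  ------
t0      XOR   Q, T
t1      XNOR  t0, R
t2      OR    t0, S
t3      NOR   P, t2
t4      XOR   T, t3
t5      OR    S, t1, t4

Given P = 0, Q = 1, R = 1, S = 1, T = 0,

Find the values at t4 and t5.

t4 = 0, t5 = 1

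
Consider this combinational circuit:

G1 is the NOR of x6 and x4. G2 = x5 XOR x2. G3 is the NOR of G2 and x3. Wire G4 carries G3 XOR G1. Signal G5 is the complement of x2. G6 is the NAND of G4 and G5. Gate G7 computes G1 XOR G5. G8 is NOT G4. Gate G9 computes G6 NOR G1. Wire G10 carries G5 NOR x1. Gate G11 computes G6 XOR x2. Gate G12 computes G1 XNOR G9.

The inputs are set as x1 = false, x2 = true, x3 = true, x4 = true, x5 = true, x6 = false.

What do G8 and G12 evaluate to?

G8 = true, G12 = true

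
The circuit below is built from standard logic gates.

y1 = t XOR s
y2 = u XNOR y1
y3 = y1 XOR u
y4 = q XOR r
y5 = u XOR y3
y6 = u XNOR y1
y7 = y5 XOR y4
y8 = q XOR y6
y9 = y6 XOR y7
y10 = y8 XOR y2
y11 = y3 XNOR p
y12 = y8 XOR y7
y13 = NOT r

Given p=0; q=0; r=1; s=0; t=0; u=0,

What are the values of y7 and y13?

y7 = 1; y13 = 0

y1 = t XOR s = 0 XOR 0 = 0
y3 = y1 XOR u = 0 XOR 0 = 0
y4 = q XOR r = 0 XOR 1 = 1
y5 = u XOR y3 = 0 XOR 0 = 0
y7 = y5 XOR y4 = 0 XOR 1 = 1
y13 = NOT r = NOT 1 = 0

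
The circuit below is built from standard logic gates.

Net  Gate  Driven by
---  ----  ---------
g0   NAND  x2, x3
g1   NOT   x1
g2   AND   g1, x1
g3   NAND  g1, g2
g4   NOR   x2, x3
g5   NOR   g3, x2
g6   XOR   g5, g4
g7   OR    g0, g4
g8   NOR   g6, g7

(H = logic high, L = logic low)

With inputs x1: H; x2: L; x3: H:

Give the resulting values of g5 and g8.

g0 = x2 NAND x3 = L NAND H = H
g1 = NOT x1 = NOT H = L
g2 = g1 AND x1 = L AND H = L
g3 = g1 NAND g2 = L NAND L = H
g4 = x2 NOR x3 = L NOR H = L
g5 = g3 NOR x2 = H NOR L = L
g6 = g5 XOR g4 = L XOR L = L
g7 = g0 OR g4 = H OR L = H
g8 = g6 NOR g7 = L NOR H = L

g5 = L, g8 = L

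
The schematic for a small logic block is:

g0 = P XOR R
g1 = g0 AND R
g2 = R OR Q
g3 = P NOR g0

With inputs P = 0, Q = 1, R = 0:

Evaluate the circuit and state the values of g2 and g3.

g0 = P XOR R = 0 XOR 0 = 0
g2 = R OR Q = 0 OR 1 = 1
g3 = P NOR g0 = 0 NOR 0 = 1

g2 = 1, g3 = 1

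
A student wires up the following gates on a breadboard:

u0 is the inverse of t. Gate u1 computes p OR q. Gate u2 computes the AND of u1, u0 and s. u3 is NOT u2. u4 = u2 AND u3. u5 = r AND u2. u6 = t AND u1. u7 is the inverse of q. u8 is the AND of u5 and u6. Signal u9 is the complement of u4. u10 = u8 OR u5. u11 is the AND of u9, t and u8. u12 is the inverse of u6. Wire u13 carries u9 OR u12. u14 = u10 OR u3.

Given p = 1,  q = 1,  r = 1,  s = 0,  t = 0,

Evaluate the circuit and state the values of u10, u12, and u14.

u0 = NOT t = NOT 0 = 1
u1 = p OR q = 1 OR 1 = 1
u2 = u1 AND u0 AND s = 1 AND 1 AND 0 = 0
u3 = NOT u2 = NOT 0 = 1
u5 = r AND u2 = 1 AND 0 = 0
u6 = t AND u1 = 0 AND 1 = 0
u8 = u5 AND u6 = 0 AND 0 = 0
u10 = u8 OR u5 = 0 OR 0 = 0
u12 = NOT u6 = NOT 0 = 1
u14 = u10 OR u3 = 0 OR 1 = 1

u10 = 0, u12 = 1, u14 = 1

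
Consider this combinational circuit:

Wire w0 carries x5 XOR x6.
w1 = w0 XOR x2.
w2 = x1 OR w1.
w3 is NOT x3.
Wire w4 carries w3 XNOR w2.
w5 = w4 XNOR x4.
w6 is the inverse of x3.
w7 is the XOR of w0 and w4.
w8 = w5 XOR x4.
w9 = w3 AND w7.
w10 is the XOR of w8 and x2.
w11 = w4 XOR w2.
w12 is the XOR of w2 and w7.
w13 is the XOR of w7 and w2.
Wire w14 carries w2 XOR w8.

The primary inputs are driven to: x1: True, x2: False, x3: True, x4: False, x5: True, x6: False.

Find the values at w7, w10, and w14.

w0 = x5 XOR x6 = True XOR False = True
w1 = w0 XOR x2 = True XOR False = True
w2 = x1 OR w1 = True OR True = True
w3 = NOT x3 = NOT True = False
w4 = w3 XNOR w2 = False XNOR True = False
w5 = w4 XNOR x4 = False XNOR False = True
w7 = w0 XOR w4 = True XOR False = True
w8 = w5 XOR x4 = True XOR False = True
w10 = w8 XOR x2 = True XOR False = True
w14 = w2 XOR w8 = True XOR True = False

w7 = True  w10 = True  w14 = False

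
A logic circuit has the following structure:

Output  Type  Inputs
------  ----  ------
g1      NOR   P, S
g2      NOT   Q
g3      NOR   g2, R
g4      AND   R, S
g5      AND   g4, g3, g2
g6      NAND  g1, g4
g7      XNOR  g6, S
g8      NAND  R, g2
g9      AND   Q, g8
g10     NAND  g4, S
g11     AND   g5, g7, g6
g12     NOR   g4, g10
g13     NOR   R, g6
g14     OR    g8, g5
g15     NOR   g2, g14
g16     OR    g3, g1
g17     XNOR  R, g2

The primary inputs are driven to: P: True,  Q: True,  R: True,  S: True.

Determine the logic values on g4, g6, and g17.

g4 = True, g6 = True, g17 = False

g1 = P NOR S = True NOR True = False
g2 = NOT Q = NOT True = False
g4 = R AND S = True AND True = True
g6 = g1 NAND g4 = False NAND True = True
g17 = R XNOR g2 = True XNOR False = False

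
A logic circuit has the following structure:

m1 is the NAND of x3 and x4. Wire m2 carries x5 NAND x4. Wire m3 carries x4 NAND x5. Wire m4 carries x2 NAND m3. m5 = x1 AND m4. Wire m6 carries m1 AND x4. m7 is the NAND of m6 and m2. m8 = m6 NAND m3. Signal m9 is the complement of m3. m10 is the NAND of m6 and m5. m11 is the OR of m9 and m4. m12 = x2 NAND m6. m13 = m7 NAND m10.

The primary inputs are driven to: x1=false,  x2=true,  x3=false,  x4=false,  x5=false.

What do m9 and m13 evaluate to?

m9 = false  m13 = false

m1 = x3 NAND x4 = false NAND false = true
m2 = x5 NAND x4 = false NAND false = true
m3 = x4 NAND x5 = false NAND false = true
m4 = x2 NAND m3 = true NAND true = false
m5 = x1 AND m4 = false AND false = false
m6 = m1 AND x4 = true AND false = false
m7 = m6 NAND m2 = false NAND true = true
m9 = NOT m3 = NOT true = false
m10 = m6 NAND m5 = false NAND false = true
m13 = m7 NAND m10 = true NAND true = false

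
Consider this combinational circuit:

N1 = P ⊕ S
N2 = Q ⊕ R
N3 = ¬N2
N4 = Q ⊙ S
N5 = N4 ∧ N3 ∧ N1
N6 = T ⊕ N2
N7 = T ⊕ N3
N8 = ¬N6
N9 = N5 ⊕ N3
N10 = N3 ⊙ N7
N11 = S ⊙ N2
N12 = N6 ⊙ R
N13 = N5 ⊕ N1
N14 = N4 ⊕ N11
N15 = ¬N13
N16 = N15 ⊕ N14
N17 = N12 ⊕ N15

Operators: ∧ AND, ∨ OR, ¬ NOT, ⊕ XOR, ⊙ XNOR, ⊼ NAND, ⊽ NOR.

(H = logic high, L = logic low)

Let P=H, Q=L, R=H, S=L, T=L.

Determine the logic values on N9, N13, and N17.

N9 = L; N13 = H; N17 = H

N1 = P XOR S = H XOR L = H
N2 = Q XOR R = L XOR H = H
N3 = NOT N2 = NOT H = L
N4 = Q XNOR S = L XNOR L = H
N5 = N4 AND N3 AND N1 = H AND L AND H = L
N6 = T XOR N2 = L XOR H = H
N9 = N5 XOR N3 = L XOR L = L
N12 = N6 XNOR R = H XNOR H = H
N13 = N5 XOR N1 = L XOR H = H
N15 = NOT N13 = NOT H = L
N17 = N12 XOR N15 = H XOR L = H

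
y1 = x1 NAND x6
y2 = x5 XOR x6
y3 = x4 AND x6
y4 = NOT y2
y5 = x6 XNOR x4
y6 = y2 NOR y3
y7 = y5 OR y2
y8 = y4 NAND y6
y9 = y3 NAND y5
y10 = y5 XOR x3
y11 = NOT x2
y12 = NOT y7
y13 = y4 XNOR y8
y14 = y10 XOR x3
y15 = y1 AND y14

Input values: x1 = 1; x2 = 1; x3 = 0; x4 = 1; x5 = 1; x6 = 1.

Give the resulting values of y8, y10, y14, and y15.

y8 = 1, y10 = 1, y14 = 1, y15 = 0

y1 = x1 NAND x6 = 1 NAND 1 = 0
y2 = x5 XOR x6 = 1 XOR 1 = 0
y3 = x4 AND x6 = 1 AND 1 = 1
y4 = NOT y2 = NOT 0 = 1
y5 = x6 XNOR x4 = 1 XNOR 1 = 1
y6 = y2 NOR y3 = 0 NOR 1 = 0
y8 = y4 NAND y6 = 1 NAND 0 = 1
y10 = y5 XOR x3 = 1 XOR 0 = 1
y14 = y10 XOR x3 = 1 XOR 0 = 1
y15 = y1 AND y14 = 0 AND 1 = 0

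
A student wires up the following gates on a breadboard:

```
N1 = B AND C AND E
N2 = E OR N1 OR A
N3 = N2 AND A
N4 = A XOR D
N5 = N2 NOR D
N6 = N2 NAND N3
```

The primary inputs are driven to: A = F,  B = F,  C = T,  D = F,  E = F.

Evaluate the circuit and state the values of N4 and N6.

N1 = B AND C AND E = F AND T AND F = F
N2 = E OR N1 OR A = F OR F OR F = F
N3 = N2 AND A = F AND F = F
N4 = A XOR D = F XOR F = F
N6 = N2 NAND N3 = F NAND F = T

N4 = F  N6 = T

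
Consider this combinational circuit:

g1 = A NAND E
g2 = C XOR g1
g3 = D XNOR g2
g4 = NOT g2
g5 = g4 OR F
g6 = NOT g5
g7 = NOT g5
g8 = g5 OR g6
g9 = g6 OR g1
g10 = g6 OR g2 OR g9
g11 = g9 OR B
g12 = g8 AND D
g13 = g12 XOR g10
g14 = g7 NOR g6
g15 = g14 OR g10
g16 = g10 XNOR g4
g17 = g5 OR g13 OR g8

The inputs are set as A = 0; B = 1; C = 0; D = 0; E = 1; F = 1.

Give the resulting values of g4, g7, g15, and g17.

g1 = A NAND E = 0 NAND 1 = 1
g2 = C XOR g1 = 0 XOR 1 = 1
g4 = NOT g2 = NOT 1 = 0
g5 = g4 OR F = 0 OR 1 = 1
g6 = NOT g5 = NOT 1 = 0
g7 = NOT g5 = NOT 1 = 0
g8 = g5 OR g6 = 1 OR 0 = 1
g9 = g6 OR g1 = 0 OR 1 = 1
g10 = g6 OR g2 OR g9 = 0 OR 1 OR 1 = 1
g12 = g8 AND D = 1 AND 0 = 0
g13 = g12 XOR g10 = 0 XOR 1 = 1
g14 = g7 NOR g6 = 0 NOR 0 = 1
g15 = g14 OR g10 = 1 OR 1 = 1
g17 = g5 OR g13 OR g8 = 1 OR 1 OR 1 = 1

g4 = 0, g7 = 0, g15 = 1, g17 = 1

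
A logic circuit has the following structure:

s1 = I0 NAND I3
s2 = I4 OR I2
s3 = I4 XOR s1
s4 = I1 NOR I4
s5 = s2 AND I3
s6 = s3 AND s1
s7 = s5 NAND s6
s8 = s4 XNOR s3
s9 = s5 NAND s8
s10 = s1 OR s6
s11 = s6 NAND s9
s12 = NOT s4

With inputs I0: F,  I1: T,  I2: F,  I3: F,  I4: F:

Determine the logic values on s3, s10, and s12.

s3 = T  s10 = T  s12 = T

s1 = I0 NAND I3 = F NAND F = T
s3 = I4 XOR s1 = F XOR T = T
s4 = I1 NOR I4 = T NOR F = F
s6 = s3 AND s1 = T AND T = T
s10 = s1 OR s6 = T OR T = T
s12 = NOT s4 = NOT F = T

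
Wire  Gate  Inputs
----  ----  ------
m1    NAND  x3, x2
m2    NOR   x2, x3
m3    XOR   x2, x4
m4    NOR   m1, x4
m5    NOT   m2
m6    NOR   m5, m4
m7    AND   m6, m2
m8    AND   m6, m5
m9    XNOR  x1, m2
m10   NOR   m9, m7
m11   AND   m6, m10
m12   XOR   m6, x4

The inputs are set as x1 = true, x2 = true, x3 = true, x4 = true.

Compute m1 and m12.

m1 = false; m12 = true

m1 = x3 NAND x2 = true NAND true = false
m2 = x2 NOR x3 = true NOR true = false
m4 = m1 NOR x4 = false NOR true = false
m5 = NOT m2 = NOT false = true
m6 = m5 NOR m4 = true NOR false = false
m12 = m6 XOR x4 = false XOR true = true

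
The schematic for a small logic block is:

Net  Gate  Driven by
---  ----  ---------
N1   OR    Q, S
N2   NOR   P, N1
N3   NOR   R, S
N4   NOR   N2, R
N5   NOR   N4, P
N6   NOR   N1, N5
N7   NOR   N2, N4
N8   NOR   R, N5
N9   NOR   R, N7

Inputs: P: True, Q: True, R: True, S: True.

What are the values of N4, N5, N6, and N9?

N4 = False  N5 = False  N6 = False  N9 = False

N1 = Q OR S = True OR True = True
N2 = P NOR N1 = True NOR True = False
N4 = N2 NOR R = False NOR True = False
N5 = N4 NOR P = False NOR True = False
N6 = N1 NOR N5 = True NOR False = False
N7 = N2 NOR N4 = False NOR False = True
N9 = R NOR N7 = True NOR True = False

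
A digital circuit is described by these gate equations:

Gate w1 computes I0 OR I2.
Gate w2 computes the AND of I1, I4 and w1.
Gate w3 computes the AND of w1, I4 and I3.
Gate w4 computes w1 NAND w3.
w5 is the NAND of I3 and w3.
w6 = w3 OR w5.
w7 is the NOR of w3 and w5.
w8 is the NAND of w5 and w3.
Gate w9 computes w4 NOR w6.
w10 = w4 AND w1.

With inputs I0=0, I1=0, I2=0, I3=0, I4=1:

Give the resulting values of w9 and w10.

w1 = I0 OR I2 = 0 OR 0 = 0
w3 = w1 AND I4 AND I3 = 0 AND 1 AND 0 = 0
w4 = w1 NAND w3 = 0 NAND 0 = 1
w5 = I3 NAND w3 = 0 NAND 0 = 1
w6 = w3 OR w5 = 0 OR 1 = 1
w9 = w4 NOR w6 = 1 NOR 1 = 0
w10 = w4 AND w1 = 1 AND 0 = 0

w9 = 0, w10 = 0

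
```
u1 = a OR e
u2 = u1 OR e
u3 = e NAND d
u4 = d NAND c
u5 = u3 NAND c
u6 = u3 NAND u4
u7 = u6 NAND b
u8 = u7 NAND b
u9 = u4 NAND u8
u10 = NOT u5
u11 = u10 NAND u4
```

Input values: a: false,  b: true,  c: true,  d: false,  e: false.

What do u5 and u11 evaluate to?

u3 = e NAND d = false NAND false = true
u4 = d NAND c = false NAND true = true
u5 = u3 NAND c = true NAND true = false
u10 = NOT u5 = NOT false = true
u11 = u10 NAND u4 = true NAND true = false

u5 = false, u11 = false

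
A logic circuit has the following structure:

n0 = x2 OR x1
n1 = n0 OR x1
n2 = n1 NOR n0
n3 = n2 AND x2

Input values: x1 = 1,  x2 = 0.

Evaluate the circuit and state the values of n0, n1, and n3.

n0 = 1, n1 = 1, n3 = 0

n0 = x2 OR x1 = 0 OR 1 = 1
n1 = n0 OR x1 = 1 OR 1 = 1
n2 = n1 NOR n0 = 1 NOR 1 = 0
n3 = n2 AND x2 = 0 AND 0 = 0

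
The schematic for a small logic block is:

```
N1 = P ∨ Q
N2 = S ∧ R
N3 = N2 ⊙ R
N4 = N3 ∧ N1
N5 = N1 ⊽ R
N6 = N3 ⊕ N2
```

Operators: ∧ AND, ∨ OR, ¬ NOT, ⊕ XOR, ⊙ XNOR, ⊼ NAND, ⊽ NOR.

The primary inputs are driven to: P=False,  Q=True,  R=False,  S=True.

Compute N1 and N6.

N1 = P OR Q = False OR True = True
N2 = S AND R = True AND False = False
N3 = N2 XNOR R = False XNOR False = True
N6 = N3 XOR N2 = True XOR False = True

N1 = True, N6 = True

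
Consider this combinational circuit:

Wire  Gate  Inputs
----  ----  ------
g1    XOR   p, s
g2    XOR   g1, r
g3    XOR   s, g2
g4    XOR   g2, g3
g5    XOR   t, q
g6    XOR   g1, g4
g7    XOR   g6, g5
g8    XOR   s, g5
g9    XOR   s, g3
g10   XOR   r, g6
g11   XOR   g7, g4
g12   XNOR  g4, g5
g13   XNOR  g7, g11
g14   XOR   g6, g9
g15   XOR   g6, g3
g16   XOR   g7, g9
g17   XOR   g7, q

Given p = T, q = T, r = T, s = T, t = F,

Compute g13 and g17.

g13 = F  g17 = T

g1 = p XOR s = T XOR T = F
g2 = g1 XOR r = F XOR T = T
g3 = s XOR g2 = T XOR T = F
g4 = g2 XOR g3 = T XOR F = T
g5 = t XOR q = F XOR T = T
g6 = g1 XOR g4 = F XOR T = T
g7 = g6 XOR g5 = T XOR T = F
g11 = g7 XOR g4 = F XOR T = T
g13 = g7 XNOR g11 = F XNOR T = F
g17 = g7 XOR q = F XOR T = T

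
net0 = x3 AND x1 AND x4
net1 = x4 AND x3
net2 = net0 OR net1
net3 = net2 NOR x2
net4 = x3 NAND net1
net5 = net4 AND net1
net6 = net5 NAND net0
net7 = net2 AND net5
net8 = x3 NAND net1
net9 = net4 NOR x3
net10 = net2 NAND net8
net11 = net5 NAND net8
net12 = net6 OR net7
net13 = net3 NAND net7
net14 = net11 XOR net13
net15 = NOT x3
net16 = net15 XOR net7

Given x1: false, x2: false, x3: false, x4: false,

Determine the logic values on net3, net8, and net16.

net3 = true, net8 = true, net16 = true

net0 = x3 AND x1 AND x4 = false AND false AND false = false
net1 = x4 AND x3 = false AND false = false
net2 = net0 OR net1 = false OR false = false
net3 = net2 NOR x2 = false NOR false = true
net4 = x3 NAND net1 = false NAND false = true
net5 = net4 AND net1 = true AND false = false
net7 = net2 AND net5 = false AND false = false
net8 = x3 NAND net1 = false NAND false = true
net15 = NOT x3 = NOT false = true
net16 = net15 XOR net7 = true XOR false = true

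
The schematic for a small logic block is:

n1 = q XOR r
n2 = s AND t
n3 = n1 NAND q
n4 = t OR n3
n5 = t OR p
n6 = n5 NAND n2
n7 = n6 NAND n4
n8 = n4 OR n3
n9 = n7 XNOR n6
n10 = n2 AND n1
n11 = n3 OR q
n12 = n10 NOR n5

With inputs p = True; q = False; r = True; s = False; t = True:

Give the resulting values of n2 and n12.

n2 = False, n12 = False

n1 = q XOR r = False XOR True = True
n2 = s AND t = False AND True = False
n5 = t OR p = True OR True = True
n10 = n2 AND n1 = False AND True = False
n12 = n10 NOR n5 = False NOR True = False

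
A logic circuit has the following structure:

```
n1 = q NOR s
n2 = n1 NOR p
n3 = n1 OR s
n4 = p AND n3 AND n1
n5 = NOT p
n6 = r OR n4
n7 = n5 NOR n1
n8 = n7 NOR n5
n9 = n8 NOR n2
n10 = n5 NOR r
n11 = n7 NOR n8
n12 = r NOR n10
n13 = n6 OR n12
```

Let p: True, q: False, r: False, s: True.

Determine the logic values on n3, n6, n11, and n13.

n3 = True  n6 = False  n11 = False  n13 = False

n1 = q NOR s = False NOR True = False
n3 = n1 OR s = False OR True = True
n4 = p AND n3 AND n1 = True AND True AND False = False
n5 = NOT p = NOT True = False
n6 = r OR n4 = False OR False = False
n7 = n5 NOR n1 = False NOR False = True
n8 = n7 NOR n5 = True NOR False = False
n10 = n5 NOR r = False NOR False = True
n11 = n7 NOR n8 = True NOR False = False
n12 = r NOR n10 = False NOR True = False
n13 = n6 OR n12 = False OR False = False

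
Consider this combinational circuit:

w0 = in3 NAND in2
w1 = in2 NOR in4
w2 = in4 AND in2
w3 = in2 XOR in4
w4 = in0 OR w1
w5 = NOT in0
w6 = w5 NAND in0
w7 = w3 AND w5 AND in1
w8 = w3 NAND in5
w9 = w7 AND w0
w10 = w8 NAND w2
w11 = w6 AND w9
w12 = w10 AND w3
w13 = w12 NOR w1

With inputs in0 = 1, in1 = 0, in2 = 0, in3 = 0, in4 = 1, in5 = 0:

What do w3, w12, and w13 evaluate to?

w3 = 1, w12 = 1, w13 = 0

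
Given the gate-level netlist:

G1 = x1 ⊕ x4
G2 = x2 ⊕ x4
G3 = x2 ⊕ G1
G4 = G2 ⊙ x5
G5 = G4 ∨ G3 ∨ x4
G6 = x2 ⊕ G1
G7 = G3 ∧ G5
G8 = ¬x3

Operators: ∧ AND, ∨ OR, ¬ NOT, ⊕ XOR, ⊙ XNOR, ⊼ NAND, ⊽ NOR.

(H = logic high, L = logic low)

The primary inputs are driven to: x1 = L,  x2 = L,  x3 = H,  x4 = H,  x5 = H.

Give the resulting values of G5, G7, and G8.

G5 = H, G7 = H, G8 = L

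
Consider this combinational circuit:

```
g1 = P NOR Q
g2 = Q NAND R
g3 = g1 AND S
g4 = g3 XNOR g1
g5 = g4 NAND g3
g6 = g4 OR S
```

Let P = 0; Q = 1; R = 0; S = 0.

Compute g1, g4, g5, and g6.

g1 = P NOR Q = 0 NOR 1 = 0
g3 = g1 AND S = 0 AND 0 = 0
g4 = g3 XNOR g1 = 0 XNOR 0 = 1
g5 = g4 NAND g3 = 1 NAND 0 = 1
g6 = g4 OR S = 1 OR 0 = 1

g1 = 0, g4 = 1, g5 = 1, g6 = 1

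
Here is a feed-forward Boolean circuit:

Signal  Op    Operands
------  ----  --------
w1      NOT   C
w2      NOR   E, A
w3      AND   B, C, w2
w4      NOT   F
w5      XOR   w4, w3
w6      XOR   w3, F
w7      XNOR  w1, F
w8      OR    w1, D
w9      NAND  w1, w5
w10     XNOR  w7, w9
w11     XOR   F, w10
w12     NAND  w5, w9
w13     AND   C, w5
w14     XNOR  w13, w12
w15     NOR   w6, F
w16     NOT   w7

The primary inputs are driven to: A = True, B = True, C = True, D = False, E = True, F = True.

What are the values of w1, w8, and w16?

w1 = NOT C = NOT True = False
w7 = w1 XNOR F = False XNOR True = False
w8 = w1 OR D = False OR False = False
w16 = NOT w7 = NOT False = True

w1 = False, w8 = False, w16 = True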